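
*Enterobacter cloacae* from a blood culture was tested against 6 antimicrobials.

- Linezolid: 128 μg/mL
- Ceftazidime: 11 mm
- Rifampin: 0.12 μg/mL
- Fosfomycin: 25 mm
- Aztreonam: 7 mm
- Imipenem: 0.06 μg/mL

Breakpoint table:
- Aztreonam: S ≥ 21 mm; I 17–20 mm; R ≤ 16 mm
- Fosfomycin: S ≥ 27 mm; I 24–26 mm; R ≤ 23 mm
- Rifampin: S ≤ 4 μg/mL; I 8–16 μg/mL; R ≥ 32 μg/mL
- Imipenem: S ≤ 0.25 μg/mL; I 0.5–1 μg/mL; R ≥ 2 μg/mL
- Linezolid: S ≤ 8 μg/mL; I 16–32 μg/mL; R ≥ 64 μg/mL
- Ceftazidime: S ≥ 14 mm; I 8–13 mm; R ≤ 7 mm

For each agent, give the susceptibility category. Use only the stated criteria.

Linezolid 128 μg/mL: ≥ 64 μg/mL ⇒ Resistant
Ceftazidime: 11 mm is in 8–13 mm — I
Rifampin: 0.12 μg/mL is ≤ 4 μg/mL — S
Fosfomycin (25 mm) in 24–26 mm ⇒ Intermediate
Aztreonam 7 mm: ≤ 16 mm — resistant
Imipenem: 0.06 μg/mL is ≤ 0.25 μg/mL ⇒ S

R, I, S, I, R, S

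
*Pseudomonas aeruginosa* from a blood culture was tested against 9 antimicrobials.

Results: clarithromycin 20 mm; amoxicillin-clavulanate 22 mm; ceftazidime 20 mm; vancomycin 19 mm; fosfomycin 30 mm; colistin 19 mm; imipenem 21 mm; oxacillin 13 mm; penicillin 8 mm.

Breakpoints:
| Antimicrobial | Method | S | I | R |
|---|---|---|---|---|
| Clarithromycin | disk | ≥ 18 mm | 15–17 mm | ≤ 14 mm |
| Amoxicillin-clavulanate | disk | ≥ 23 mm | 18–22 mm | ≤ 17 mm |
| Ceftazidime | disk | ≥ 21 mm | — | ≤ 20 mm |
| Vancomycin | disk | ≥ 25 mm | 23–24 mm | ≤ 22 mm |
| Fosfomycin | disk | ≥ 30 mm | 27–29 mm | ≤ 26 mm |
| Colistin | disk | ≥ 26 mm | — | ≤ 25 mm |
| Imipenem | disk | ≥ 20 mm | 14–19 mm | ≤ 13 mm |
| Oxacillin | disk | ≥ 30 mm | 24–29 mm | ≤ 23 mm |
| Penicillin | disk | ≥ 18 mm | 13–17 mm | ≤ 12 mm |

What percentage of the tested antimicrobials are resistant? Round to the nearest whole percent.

56%

Clarithromycin 20 mm: ≥ 18 mm — susceptible
Amoxicillin-clavulanate 22 mm: in 18–22 mm → intermediate
Ceftazidime: 20 mm is ≤ 20 mm — R
Vancomycin (19 mm) ≤ 22 mm ⇒ resistant
Fosfomycin 30 mm: ≥ 30 mm ⇒ S
Colistin: 19 mm is ≤ 25 mm ⇒ Resistant
Imipenem (21 mm) ≥ 20 mm → Susceptible
Oxacillin: 13 mm is ≤ 23 mm → R
Penicillin 8 mm: ≤ 12 mm — R
Resistant: 5/9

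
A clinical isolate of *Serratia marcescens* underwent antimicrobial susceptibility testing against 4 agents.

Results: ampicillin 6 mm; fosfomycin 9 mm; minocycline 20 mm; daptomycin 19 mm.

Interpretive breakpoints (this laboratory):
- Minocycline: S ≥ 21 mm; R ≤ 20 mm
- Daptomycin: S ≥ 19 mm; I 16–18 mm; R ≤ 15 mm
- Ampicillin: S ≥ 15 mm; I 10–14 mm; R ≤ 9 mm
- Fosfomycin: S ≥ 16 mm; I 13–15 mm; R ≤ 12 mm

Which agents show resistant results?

ampicillin, fosfomycin, minocycline

Ampicillin: 6 mm is ≤ 9 mm ⇒ resistant
Fosfomycin: 9 mm is ≤ 12 mm ⇒ resistant
Minocycline 20 mm: ≤ 20 mm → R
Daptomycin: 19 mm is ≥ 19 mm — Susceptible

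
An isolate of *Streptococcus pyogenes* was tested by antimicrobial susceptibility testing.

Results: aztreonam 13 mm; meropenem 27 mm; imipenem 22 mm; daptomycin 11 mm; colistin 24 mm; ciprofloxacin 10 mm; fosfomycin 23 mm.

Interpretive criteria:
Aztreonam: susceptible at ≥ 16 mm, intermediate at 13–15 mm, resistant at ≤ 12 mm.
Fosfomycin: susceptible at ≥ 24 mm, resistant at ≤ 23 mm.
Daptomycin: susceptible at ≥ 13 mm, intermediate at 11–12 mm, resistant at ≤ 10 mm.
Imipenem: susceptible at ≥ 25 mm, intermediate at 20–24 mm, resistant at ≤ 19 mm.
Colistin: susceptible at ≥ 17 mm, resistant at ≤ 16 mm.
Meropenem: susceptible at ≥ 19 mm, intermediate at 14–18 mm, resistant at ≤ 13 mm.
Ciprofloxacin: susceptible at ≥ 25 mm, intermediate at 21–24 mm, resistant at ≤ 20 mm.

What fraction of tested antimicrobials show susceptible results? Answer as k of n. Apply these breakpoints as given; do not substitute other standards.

Aztreonam 13 mm: in 13–15 mm ⇒ Intermediate
Meropenem (27 mm) ≥ 19 mm ⇒ Susceptible
Imipenem: 22 mm is in 20–24 mm → Intermediate
Daptomycin: 11 mm is in 11–12 mm — intermediate
Colistin 24 mm: ≥ 17 mm → Susceptible
Ciprofloxacin (10 mm) ≤ 20 mm → resistant
Fosfomycin (23 mm) ≤ 23 mm — R
Susceptible: 2/7

2 of 7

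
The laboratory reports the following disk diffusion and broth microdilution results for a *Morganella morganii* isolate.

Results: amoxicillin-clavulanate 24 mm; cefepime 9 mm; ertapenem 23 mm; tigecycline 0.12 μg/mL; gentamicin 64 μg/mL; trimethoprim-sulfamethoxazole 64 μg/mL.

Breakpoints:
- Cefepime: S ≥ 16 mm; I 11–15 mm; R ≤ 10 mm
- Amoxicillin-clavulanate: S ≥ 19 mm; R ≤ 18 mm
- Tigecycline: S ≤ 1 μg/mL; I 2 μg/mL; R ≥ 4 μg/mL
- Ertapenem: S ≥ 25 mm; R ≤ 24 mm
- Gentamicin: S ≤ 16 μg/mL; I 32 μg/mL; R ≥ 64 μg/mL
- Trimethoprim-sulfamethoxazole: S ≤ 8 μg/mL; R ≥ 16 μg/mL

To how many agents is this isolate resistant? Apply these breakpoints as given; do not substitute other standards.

4

Amoxicillin-clavulanate (24 mm) ≥ 19 mm — S
Cefepime: 9 mm is ≤ 10 mm — resistant
Ertapenem: 23 mm is ≤ 24 mm → Resistant
Tigecycline: 0.12 μg/mL is ≤ 1 μg/mL — Susceptible
Gentamicin 64 μg/mL: ≥ 64 μg/mL ⇒ R
Trimethoprim-sulfamethoxazole: 64 μg/mL is ≥ 16 μg/mL — Resistant
Resistant: 4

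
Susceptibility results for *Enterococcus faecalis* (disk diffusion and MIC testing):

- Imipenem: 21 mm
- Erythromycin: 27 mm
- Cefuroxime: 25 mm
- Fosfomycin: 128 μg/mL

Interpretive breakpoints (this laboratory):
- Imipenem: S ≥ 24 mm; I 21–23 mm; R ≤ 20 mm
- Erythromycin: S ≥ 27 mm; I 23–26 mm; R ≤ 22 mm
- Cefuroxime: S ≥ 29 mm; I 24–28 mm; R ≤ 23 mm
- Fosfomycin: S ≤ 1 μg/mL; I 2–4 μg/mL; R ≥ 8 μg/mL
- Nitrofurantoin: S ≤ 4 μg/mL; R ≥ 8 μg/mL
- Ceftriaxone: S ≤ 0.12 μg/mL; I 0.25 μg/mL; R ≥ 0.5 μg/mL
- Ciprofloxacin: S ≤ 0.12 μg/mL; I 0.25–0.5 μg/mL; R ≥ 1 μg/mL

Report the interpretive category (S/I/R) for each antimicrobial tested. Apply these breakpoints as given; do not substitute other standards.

I, S, I, R

Imipenem: 21 mm is in 21–23 mm ⇒ I
Erythromycin 27 mm: ≥ 27 mm → S
Cefuroxime (25 mm) in 24–28 mm — I
Fosfomycin 128 μg/mL: ≥ 8 μg/mL — R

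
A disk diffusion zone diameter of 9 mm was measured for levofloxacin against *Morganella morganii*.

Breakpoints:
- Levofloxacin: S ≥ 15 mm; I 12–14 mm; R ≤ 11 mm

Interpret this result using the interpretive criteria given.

Resistant

Levofloxacin 9 mm: ≤ 11 mm → resistant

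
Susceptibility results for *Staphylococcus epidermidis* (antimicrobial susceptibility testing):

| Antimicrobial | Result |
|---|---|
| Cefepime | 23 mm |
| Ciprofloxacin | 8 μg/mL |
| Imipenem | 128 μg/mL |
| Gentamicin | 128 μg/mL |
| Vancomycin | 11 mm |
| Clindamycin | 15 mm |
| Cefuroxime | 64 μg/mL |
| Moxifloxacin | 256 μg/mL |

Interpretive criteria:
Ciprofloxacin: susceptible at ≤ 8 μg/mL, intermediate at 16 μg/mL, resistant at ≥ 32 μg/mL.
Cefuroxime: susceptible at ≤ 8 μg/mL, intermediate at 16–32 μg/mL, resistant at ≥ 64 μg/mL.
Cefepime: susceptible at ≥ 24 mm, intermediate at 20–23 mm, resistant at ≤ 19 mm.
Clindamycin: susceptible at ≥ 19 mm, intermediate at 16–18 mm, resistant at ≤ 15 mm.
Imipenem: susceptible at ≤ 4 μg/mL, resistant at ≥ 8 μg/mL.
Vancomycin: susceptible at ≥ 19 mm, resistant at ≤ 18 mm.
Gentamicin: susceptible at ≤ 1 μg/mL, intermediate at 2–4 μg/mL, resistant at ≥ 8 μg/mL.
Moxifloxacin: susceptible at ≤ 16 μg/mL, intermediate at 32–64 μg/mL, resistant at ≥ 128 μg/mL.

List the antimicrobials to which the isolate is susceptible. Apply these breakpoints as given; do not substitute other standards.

Cefepime 23 mm: in 20–23 mm → Intermediate
Ciprofloxacin (8 μg/mL) ≤ 8 μg/mL → S
Imipenem (128 μg/mL) ≥ 8 μg/mL ⇒ Resistant
Gentamicin: 128 μg/mL is ≥ 8 μg/mL ⇒ Resistant
Vancomycin (11 mm) ≤ 18 mm → R
Clindamycin: 15 mm is ≤ 15 mm — resistant
Cefuroxime (64 μg/mL) ≥ 64 μg/mL — Resistant
Moxifloxacin 256 μg/mL: ≥ 128 μg/mL → R

ciprofloxacin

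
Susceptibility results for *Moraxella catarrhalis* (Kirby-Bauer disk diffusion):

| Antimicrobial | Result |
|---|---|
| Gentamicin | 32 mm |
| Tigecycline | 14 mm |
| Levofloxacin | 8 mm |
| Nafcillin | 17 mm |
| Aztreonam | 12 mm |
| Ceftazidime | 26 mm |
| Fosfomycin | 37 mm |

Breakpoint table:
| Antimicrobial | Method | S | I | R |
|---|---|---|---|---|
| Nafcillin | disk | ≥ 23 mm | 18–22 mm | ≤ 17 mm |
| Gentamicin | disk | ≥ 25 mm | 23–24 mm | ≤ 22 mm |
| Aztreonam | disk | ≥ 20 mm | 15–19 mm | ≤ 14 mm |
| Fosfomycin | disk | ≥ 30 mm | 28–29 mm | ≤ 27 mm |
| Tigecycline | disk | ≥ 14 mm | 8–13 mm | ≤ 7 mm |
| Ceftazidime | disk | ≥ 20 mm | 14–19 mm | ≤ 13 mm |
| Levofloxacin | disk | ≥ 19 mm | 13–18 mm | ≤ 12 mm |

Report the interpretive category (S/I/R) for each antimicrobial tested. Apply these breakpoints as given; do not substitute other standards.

S, S, R, R, R, S, S

Gentamicin (32 mm) ≥ 25 mm ⇒ susceptible
Tigecycline: 14 mm is ≥ 14 mm → susceptible
Levofloxacin: 8 mm is ≤ 12 mm — Resistant
Nafcillin (17 mm) ≤ 17 mm ⇒ Resistant
Aztreonam: 12 mm is ≤ 14 mm → R
Ceftazidime (26 mm) ≥ 20 mm — Susceptible
Fosfomycin (37 mm) ≥ 30 mm — susceptible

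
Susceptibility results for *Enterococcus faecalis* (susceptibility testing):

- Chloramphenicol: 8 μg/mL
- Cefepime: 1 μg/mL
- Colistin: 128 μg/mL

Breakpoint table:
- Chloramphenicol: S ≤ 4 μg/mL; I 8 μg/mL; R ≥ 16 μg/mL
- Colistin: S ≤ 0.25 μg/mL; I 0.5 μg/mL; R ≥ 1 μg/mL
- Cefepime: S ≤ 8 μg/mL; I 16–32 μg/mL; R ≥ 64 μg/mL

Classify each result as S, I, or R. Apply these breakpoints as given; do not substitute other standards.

I, S, R

Chloramphenicol (8 μg/mL) = 8 μg/mL → Intermediate
Cefepime 1 μg/mL: ≤ 8 μg/mL ⇒ Susceptible
Colistin 128 μg/mL: ≥ 1 μg/mL — R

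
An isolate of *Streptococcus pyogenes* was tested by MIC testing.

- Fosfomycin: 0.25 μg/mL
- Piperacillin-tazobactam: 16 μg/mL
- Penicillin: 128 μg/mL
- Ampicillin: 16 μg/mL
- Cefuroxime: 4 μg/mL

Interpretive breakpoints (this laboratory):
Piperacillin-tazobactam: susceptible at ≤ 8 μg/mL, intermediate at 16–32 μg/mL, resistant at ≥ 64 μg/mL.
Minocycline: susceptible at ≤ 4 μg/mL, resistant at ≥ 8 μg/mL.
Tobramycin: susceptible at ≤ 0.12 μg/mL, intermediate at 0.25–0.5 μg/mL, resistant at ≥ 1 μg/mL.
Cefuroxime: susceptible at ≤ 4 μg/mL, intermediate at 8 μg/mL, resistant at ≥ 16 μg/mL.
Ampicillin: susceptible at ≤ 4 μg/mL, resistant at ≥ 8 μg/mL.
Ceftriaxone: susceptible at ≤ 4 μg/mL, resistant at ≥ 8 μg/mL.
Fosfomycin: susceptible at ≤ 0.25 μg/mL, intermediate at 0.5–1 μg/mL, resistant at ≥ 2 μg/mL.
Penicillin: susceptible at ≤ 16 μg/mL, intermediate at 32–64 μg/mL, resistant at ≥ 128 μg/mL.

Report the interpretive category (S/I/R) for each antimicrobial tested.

Fosfomycin 0.25 μg/mL: ≤ 0.25 μg/mL ⇒ Susceptible
Piperacillin-tazobactam: 16 μg/mL is in 16–32 μg/mL ⇒ I
Penicillin 128 μg/mL: ≥ 128 μg/mL → Resistant
Ampicillin 16 μg/mL: ≥ 8 μg/mL — resistant
Cefuroxime: 4 μg/mL is ≤ 4 μg/mL — S

S, I, R, R, S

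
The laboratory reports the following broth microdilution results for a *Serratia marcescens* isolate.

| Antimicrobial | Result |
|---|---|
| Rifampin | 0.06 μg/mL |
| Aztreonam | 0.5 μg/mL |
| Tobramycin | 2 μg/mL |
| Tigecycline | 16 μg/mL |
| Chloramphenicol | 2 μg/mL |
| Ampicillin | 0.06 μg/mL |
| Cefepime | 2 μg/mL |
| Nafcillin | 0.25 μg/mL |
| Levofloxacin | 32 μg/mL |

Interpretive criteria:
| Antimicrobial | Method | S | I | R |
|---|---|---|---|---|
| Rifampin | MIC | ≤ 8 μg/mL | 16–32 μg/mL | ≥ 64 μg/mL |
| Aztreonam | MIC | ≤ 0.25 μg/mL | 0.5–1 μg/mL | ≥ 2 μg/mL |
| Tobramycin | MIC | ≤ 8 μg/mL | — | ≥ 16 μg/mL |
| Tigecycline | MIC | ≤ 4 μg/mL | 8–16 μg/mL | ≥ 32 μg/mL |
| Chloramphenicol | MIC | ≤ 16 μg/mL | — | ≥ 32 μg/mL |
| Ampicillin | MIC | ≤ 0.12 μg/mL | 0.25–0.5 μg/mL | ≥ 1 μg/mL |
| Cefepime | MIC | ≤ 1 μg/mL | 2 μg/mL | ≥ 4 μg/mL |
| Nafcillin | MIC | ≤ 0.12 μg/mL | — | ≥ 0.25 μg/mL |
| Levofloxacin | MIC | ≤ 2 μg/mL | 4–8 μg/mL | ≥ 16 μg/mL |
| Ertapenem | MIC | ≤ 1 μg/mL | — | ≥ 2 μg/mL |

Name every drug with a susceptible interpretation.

Rifampin 0.06 μg/mL: ≤ 8 μg/mL → Susceptible
Aztreonam: 0.5 μg/mL is in 0.5–1 μg/mL → Intermediate
Tobramycin: 2 μg/mL is ≤ 8 μg/mL ⇒ Susceptible
Tigecycline 16 μg/mL: in 8–16 μg/mL — intermediate
Chloramphenicol: 2 μg/mL is ≤ 16 μg/mL ⇒ susceptible
Ampicillin (0.06 μg/mL) ≤ 0.12 μg/mL ⇒ Susceptible
Cefepime: 2 μg/mL is = 2 μg/mL → Intermediate
Nafcillin 0.25 μg/mL: ≥ 0.25 μg/mL → Resistant
Levofloxacin: 32 μg/mL is ≥ 16 μg/mL → R

rifampin, tobramycin, chloramphenicol, ampicillin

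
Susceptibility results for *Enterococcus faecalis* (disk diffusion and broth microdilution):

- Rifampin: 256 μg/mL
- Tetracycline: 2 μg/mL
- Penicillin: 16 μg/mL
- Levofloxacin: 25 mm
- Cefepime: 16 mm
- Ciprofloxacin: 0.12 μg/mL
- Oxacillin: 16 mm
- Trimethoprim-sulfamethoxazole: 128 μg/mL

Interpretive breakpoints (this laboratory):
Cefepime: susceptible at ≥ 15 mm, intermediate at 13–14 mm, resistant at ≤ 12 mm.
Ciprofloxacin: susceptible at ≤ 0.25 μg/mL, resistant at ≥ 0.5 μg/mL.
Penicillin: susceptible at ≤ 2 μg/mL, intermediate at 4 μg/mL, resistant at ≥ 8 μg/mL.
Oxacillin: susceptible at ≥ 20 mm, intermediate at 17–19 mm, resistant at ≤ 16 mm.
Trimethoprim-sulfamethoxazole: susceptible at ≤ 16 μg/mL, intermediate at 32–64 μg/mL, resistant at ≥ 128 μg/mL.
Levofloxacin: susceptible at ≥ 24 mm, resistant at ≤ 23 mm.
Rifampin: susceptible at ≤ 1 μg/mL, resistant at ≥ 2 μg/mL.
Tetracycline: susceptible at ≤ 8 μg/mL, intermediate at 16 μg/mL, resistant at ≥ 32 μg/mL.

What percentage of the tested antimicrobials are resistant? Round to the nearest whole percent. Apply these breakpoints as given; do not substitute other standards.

Rifampin 256 μg/mL: ≥ 2 μg/mL — R
Tetracycline: 2 μg/mL is ≤ 8 μg/mL → susceptible
Penicillin (16 μg/mL) ≥ 8 μg/mL → R
Levofloxacin: 25 mm is ≥ 24 mm ⇒ S
Cefepime 16 mm: ≥ 15 mm — S
Ciprofloxacin 0.12 μg/mL: ≤ 0.25 μg/mL → Susceptible
Oxacillin: 16 mm is ≤ 16 mm — R
Trimethoprim-sulfamethoxazole (128 μg/mL) ≥ 128 μg/mL → Resistant
Resistant: 4/8

50%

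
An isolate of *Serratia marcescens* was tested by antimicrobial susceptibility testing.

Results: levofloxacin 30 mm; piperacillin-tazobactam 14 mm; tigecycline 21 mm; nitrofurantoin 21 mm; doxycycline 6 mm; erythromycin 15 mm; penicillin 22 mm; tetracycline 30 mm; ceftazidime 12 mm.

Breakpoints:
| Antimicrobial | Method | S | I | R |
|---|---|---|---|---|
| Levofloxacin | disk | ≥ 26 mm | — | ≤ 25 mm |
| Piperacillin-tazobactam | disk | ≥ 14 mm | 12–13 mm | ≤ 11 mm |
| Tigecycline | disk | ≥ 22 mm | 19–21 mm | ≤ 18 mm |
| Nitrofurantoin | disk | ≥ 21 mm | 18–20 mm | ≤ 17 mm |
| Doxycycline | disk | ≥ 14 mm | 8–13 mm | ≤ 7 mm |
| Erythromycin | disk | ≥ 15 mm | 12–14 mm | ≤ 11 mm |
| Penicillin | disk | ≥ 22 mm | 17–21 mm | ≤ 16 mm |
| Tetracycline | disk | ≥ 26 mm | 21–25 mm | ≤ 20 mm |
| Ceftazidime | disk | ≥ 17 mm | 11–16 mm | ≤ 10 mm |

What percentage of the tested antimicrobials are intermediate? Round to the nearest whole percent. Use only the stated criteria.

Levofloxacin 30 mm: ≥ 26 mm → S
Piperacillin-tazobactam: 14 mm is ≥ 14 mm — susceptible
Tigecycline: 21 mm is in 19–21 mm → Intermediate
Nitrofurantoin 21 mm: ≥ 21 mm → S
Doxycycline 6 mm: ≤ 7 mm ⇒ R
Erythromycin 15 mm: ≥ 15 mm ⇒ susceptible
Penicillin: 22 mm is ≥ 22 mm — susceptible
Tetracycline (30 mm) ≥ 26 mm ⇒ susceptible
Ceftazidime (12 mm) in 11–16 mm → I
Intermediate: 2/9

22%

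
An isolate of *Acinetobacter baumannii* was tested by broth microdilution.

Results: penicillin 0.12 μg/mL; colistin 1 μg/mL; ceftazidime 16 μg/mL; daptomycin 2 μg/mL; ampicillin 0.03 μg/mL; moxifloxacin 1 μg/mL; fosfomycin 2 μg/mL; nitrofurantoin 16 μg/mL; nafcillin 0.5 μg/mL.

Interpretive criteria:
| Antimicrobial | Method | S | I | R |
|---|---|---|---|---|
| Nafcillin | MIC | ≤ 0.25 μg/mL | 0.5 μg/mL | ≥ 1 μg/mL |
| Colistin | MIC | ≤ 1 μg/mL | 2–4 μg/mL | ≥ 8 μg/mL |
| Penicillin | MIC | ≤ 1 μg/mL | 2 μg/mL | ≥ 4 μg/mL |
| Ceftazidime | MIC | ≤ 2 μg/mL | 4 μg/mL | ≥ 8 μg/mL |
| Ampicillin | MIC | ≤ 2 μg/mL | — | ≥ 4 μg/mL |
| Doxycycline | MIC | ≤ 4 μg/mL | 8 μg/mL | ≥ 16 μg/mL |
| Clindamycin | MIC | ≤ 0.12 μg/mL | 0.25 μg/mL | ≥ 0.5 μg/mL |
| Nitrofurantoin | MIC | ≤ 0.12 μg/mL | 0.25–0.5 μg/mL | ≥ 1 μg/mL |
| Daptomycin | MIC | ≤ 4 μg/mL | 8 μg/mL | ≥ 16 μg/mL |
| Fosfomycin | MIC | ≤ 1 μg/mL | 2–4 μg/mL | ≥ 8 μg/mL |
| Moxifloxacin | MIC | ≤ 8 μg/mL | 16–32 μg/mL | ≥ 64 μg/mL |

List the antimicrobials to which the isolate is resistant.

Penicillin: 0.12 μg/mL is ≤ 1 μg/mL — S
Colistin 1 μg/mL: ≤ 1 μg/mL ⇒ susceptible
Ceftazidime (16 μg/mL) ≥ 8 μg/mL → R
Daptomycin: 2 μg/mL is ≤ 4 μg/mL ⇒ susceptible
Ampicillin (0.03 μg/mL) ≤ 2 μg/mL → susceptible
Moxifloxacin (1 μg/mL) ≤ 8 μg/mL — Susceptible
Fosfomycin (2 μg/mL) in 2–4 μg/mL → intermediate
Nitrofurantoin (16 μg/mL) ≥ 1 μg/mL → Resistant
Nafcillin (0.5 μg/mL) = 0.5 μg/mL ⇒ intermediate

ceftazidime, nitrofurantoin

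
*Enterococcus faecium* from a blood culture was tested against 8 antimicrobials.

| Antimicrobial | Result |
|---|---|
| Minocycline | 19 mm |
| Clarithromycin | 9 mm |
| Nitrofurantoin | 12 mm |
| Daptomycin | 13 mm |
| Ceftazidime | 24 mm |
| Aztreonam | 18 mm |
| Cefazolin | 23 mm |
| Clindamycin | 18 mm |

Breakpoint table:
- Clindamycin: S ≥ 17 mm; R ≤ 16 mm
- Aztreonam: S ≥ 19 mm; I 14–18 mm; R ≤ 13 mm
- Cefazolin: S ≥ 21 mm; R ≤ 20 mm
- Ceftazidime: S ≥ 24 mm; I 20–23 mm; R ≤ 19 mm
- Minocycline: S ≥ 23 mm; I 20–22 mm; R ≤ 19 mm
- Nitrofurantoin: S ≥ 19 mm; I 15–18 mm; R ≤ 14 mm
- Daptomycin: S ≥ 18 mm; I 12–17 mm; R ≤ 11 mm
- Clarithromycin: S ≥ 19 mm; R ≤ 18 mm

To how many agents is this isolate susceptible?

Minocycline 19 mm: ≤ 19 mm ⇒ Resistant
Clarithromycin: 9 mm is ≤ 18 mm — resistant
Nitrofurantoin 12 mm: ≤ 14 mm → Resistant
Daptomycin: 13 mm is in 12–17 mm → Intermediate
Ceftazidime 24 mm: ≥ 24 mm → susceptible
Aztreonam (18 mm) in 14–18 mm ⇒ intermediate
Cefazolin: 23 mm is ≥ 21 mm ⇒ susceptible
Clindamycin 18 mm: ≥ 17 mm ⇒ S
Susceptible: 3

3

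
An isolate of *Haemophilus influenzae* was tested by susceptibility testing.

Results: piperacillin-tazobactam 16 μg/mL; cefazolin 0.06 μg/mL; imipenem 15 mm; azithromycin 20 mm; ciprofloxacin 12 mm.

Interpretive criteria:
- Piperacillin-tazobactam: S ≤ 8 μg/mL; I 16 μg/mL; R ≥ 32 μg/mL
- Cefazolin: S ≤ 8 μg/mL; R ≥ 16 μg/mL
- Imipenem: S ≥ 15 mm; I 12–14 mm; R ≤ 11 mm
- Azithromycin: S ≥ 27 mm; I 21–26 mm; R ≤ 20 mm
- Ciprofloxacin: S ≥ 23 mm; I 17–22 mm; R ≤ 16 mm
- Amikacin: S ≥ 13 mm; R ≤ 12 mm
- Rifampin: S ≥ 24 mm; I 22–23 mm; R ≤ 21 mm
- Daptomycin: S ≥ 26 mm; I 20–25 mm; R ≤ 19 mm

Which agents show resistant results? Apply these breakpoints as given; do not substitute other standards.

Piperacillin-tazobactam (16 μg/mL) = 16 μg/mL ⇒ I
Cefazolin (0.06 μg/mL) ≤ 8 μg/mL ⇒ Susceptible
Imipenem 15 mm: ≥ 15 mm — S
Azithromycin 20 mm: ≤ 20 mm → Resistant
Ciprofloxacin 12 mm: ≤ 16 mm ⇒ Resistant

azithromycin, ciprofloxacin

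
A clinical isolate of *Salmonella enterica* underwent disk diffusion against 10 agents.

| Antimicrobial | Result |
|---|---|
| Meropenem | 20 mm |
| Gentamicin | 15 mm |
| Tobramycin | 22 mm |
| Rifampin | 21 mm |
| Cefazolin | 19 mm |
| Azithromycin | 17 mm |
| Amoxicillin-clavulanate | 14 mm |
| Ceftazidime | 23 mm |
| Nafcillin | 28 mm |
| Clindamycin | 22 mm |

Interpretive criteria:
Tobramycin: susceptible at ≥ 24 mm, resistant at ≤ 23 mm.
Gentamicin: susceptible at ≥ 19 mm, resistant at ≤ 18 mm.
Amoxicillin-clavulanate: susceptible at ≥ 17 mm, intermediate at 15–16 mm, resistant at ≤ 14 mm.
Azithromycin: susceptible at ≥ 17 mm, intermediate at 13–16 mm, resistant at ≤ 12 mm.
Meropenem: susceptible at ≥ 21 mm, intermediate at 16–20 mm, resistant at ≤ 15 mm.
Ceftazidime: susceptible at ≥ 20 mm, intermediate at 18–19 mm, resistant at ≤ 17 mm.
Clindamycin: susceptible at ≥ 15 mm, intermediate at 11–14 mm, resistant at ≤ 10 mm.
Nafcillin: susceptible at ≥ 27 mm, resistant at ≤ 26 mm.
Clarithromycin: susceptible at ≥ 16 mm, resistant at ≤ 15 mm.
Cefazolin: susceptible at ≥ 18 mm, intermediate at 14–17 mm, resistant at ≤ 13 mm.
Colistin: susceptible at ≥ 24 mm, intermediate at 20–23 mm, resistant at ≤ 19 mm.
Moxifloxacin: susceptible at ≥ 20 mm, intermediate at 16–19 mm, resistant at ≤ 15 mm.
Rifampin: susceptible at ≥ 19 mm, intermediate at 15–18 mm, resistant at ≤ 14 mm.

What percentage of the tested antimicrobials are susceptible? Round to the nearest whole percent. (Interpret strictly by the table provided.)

Meropenem 20 mm: in 16–20 mm ⇒ intermediate
Gentamicin (15 mm) ≤ 18 mm ⇒ resistant
Tobramycin (22 mm) ≤ 23 mm — resistant
Rifampin: 21 mm is ≥ 19 mm ⇒ S
Cefazolin 19 mm: ≥ 18 mm → S
Azithromycin: 17 mm is ≥ 17 mm ⇒ susceptible
Amoxicillin-clavulanate 14 mm: ≤ 14 mm → R
Ceftazidime: 23 mm is ≥ 20 mm → Susceptible
Nafcillin: 28 mm is ≥ 27 mm — Susceptible
Clindamycin (22 mm) ≥ 15 mm ⇒ Susceptible
Susceptible: 6/10

60%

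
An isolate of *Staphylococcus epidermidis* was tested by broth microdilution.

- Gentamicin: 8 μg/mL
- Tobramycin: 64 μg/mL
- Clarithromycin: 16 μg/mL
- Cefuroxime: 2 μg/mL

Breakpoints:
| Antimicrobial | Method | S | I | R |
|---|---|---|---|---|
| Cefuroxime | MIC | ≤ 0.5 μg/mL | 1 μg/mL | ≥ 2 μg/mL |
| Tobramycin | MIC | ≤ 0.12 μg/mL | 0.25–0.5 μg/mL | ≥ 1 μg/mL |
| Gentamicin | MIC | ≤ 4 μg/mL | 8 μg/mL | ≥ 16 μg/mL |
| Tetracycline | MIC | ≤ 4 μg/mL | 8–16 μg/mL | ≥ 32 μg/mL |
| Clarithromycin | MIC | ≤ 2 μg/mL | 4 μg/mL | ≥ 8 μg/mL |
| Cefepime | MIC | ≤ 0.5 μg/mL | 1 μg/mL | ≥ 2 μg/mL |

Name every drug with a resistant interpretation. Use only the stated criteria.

tobramycin, clarithromycin, cefuroxime

Gentamicin (8 μg/mL) = 8 μg/mL — intermediate
Tobramycin 64 μg/mL: ≥ 1 μg/mL — resistant
Clarithromycin: 16 μg/mL is ≥ 8 μg/mL — R
Cefuroxime 2 μg/mL: ≥ 2 μg/mL — resistant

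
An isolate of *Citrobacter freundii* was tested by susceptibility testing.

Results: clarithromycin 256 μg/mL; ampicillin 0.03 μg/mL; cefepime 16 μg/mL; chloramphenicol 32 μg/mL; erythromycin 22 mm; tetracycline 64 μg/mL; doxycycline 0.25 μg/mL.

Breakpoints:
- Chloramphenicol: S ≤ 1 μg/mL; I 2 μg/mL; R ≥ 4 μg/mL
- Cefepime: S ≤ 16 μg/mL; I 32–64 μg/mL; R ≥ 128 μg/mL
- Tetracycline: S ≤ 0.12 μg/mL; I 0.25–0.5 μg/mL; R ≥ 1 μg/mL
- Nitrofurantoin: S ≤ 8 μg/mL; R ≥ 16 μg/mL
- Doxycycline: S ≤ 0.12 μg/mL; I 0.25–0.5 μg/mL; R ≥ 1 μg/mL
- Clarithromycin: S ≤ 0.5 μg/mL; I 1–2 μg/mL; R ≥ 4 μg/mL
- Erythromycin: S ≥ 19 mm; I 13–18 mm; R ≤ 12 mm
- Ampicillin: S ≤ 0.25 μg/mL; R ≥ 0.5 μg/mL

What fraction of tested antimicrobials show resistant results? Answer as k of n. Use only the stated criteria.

3 of 7

Clarithromycin: 256 μg/mL is ≥ 4 μg/mL — Resistant
Ampicillin (0.03 μg/mL) ≤ 0.25 μg/mL — susceptible
Cefepime (16 μg/mL) ≤ 16 μg/mL ⇒ Susceptible
Chloramphenicol 32 μg/mL: ≥ 4 μg/mL → Resistant
Erythromycin 22 mm: ≥ 19 mm — susceptible
Tetracycline (64 μg/mL) ≥ 1 μg/mL ⇒ resistant
Doxycycline 0.25 μg/mL: in 0.25–0.5 μg/mL ⇒ intermediate
Resistant: 3/7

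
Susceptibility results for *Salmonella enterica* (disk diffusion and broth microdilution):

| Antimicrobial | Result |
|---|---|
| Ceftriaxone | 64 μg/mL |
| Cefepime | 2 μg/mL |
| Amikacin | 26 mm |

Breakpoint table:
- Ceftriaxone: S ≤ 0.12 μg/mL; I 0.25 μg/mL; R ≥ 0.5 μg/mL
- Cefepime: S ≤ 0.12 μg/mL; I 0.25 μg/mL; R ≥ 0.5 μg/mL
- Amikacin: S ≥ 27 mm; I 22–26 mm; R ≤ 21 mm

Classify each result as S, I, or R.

R, R, I

Ceftriaxone 64 μg/mL: ≥ 0.5 μg/mL → Resistant
Cefepime: 2 μg/mL is ≥ 0.5 μg/mL — Resistant
Amikacin 26 mm: in 22–26 mm → Intermediate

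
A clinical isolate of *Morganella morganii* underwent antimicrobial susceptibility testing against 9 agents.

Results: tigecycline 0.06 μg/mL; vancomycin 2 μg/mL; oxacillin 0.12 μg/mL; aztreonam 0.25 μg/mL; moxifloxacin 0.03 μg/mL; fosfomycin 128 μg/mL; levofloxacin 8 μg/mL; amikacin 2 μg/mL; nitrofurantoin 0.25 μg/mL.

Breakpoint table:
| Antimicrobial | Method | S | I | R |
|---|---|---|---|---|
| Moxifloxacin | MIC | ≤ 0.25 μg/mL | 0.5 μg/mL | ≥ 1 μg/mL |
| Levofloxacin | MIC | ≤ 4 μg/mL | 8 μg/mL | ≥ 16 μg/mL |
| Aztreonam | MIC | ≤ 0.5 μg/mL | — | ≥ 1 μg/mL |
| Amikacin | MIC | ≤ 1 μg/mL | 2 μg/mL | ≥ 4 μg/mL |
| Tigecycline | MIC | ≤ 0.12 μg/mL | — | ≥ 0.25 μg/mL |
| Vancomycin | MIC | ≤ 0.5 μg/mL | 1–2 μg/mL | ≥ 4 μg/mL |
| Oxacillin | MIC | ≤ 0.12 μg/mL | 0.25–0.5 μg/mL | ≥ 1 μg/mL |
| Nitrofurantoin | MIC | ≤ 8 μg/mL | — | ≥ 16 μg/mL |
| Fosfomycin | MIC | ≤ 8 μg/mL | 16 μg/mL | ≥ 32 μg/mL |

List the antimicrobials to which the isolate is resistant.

Tigecycline 0.06 μg/mL: ≤ 0.12 μg/mL ⇒ S
Vancomycin 2 μg/mL: in 1–2 μg/mL → intermediate
Oxacillin: 0.12 μg/mL is ≤ 0.12 μg/mL — susceptible
Aztreonam: 0.25 μg/mL is ≤ 0.5 μg/mL — Susceptible
Moxifloxacin 0.03 μg/mL: ≤ 0.25 μg/mL → Susceptible
Fosfomycin (128 μg/mL) ≥ 32 μg/mL — Resistant
Levofloxacin: 8 μg/mL is = 8 μg/mL ⇒ intermediate
Amikacin: 2 μg/mL is = 2 μg/mL — Intermediate
Nitrofurantoin (0.25 μg/mL) ≤ 8 μg/mL — susceptible

fosfomycin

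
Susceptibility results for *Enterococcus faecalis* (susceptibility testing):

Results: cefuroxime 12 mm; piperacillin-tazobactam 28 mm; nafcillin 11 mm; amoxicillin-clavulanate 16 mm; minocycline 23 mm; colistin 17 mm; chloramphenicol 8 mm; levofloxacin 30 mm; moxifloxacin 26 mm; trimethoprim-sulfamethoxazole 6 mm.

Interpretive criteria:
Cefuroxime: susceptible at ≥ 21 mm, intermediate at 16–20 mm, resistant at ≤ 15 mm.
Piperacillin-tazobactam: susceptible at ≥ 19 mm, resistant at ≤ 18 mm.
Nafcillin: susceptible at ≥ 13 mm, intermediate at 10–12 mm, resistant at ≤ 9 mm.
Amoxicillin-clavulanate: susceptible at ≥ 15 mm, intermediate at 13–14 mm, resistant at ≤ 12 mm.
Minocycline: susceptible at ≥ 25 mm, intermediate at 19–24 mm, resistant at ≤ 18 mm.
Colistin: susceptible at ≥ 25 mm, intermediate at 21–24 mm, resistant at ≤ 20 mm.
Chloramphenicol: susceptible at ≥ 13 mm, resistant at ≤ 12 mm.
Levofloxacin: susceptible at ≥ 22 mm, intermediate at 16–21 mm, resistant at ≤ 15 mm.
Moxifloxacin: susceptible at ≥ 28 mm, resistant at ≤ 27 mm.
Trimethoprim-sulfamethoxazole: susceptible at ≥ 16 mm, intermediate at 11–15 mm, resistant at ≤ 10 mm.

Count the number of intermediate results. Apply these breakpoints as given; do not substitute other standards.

Cefuroxime (12 mm) ≤ 15 mm — R
Piperacillin-tazobactam 28 mm: ≥ 19 mm — S
Nafcillin: 11 mm is in 10–12 mm → Intermediate
Amoxicillin-clavulanate (16 mm) ≥ 15 mm — Susceptible
Minocycline 23 mm: in 19–24 mm — I
Colistin 17 mm: ≤ 20 mm → Resistant
Chloramphenicol (8 mm) ≤ 12 mm — R
Levofloxacin (30 mm) ≥ 22 mm — S
Moxifloxacin: 26 mm is ≤ 27 mm — R
Trimethoprim-sulfamethoxazole: 6 mm is ≤ 10 mm ⇒ R
Intermediate: 2

2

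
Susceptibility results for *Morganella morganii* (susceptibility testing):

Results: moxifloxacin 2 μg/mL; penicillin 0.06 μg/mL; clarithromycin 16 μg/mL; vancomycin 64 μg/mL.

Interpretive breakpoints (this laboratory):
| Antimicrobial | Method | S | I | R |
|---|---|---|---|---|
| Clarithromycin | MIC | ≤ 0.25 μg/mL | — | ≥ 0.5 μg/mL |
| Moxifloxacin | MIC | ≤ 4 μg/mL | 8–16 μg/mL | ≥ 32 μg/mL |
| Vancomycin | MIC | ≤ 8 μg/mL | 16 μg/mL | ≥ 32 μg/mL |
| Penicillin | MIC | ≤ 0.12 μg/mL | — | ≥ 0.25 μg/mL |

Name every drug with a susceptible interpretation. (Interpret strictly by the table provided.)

Moxifloxacin (2 μg/mL) ≤ 4 μg/mL ⇒ susceptible
Penicillin 0.06 μg/mL: ≤ 0.12 μg/mL → S
Clarithromycin (16 μg/mL) ≥ 0.5 μg/mL — resistant
Vancomycin (64 μg/mL) ≥ 32 μg/mL → resistant

moxifloxacin, penicillin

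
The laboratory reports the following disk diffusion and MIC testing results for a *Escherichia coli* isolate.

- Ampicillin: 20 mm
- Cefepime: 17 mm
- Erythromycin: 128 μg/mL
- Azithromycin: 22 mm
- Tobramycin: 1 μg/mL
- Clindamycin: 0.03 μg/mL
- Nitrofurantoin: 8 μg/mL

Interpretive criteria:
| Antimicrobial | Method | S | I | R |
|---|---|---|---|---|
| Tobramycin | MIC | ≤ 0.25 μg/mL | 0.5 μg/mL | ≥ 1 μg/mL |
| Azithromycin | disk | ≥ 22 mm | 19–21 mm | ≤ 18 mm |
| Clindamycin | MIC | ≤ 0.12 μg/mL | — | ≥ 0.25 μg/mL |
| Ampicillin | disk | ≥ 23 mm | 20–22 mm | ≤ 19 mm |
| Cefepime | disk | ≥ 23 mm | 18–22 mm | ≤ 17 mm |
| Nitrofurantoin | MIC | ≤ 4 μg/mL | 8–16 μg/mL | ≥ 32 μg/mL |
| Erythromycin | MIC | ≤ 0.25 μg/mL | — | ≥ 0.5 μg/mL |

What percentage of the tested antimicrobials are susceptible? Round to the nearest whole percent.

29%

Ampicillin (20 mm) in 20–22 mm ⇒ intermediate
Cefepime: 17 mm is ≤ 17 mm ⇒ resistant
Erythromycin 128 μg/mL: ≥ 0.5 μg/mL ⇒ resistant
Azithromycin (22 mm) ≥ 22 mm → susceptible
Tobramycin 1 μg/mL: ≥ 1 μg/mL ⇒ R
Clindamycin (0.03 μg/mL) ≤ 0.12 μg/mL ⇒ S
Nitrofurantoin 8 μg/mL: in 8–16 μg/mL — Intermediate
Susceptible: 2/7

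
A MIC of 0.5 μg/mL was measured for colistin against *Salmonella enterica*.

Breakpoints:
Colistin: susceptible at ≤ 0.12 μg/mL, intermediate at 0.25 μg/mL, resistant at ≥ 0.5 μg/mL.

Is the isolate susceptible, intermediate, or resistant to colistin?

Colistin (0.5 μg/mL) ≥ 0.5 μg/mL → resistant

Resistant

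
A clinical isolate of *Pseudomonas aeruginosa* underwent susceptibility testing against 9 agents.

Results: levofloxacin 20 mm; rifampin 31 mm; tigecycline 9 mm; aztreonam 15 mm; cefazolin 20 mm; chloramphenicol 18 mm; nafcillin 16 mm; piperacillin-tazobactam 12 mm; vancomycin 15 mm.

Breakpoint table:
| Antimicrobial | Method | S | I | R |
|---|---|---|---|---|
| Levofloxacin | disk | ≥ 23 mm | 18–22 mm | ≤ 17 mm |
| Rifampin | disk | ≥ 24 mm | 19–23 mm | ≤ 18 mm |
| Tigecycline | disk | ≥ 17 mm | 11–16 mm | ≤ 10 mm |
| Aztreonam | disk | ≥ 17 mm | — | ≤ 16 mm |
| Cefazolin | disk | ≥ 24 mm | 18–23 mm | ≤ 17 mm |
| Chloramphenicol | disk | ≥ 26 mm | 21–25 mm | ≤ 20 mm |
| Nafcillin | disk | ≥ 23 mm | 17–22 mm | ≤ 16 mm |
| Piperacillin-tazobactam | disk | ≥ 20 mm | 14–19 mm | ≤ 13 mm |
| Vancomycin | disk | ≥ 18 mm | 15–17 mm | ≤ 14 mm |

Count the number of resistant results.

Levofloxacin: 20 mm is in 18–22 mm — I
Rifampin 31 mm: ≥ 24 mm ⇒ S
Tigecycline (9 mm) ≤ 10 mm → R
Aztreonam: 15 mm is ≤ 16 mm ⇒ Resistant
Cefazolin (20 mm) in 18–23 mm → intermediate
Chloramphenicol (18 mm) ≤ 20 mm ⇒ R
Nafcillin 16 mm: ≤ 16 mm → Resistant
Piperacillin-tazobactam: 12 mm is ≤ 13 mm → resistant
Vancomycin (15 mm) in 15–17 mm — I
Resistant: 5

5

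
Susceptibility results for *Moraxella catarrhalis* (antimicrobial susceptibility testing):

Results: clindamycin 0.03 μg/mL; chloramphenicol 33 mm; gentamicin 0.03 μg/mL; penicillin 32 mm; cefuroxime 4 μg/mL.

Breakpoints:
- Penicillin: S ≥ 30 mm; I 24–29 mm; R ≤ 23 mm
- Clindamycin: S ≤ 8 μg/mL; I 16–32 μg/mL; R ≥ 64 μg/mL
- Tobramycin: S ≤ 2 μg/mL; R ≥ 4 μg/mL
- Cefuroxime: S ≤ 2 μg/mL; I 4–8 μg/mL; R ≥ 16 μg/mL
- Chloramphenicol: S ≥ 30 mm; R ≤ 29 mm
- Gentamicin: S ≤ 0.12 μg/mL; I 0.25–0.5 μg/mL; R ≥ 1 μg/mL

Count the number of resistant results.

Clindamycin (0.03 μg/mL) ≤ 8 μg/mL → S
Chloramphenicol (33 mm) ≥ 30 mm → Susceptible
Gentamicin: 0.03 μg/mL is ≤ 0.12 μg/mL — susceptible
Penicillin 32 mm: ≥ 30 mm ⇒ Susceptible
Cefuroxime: 4 μg/mL is in 4–8 μg/mL — Intermediate
Resistant: 0

0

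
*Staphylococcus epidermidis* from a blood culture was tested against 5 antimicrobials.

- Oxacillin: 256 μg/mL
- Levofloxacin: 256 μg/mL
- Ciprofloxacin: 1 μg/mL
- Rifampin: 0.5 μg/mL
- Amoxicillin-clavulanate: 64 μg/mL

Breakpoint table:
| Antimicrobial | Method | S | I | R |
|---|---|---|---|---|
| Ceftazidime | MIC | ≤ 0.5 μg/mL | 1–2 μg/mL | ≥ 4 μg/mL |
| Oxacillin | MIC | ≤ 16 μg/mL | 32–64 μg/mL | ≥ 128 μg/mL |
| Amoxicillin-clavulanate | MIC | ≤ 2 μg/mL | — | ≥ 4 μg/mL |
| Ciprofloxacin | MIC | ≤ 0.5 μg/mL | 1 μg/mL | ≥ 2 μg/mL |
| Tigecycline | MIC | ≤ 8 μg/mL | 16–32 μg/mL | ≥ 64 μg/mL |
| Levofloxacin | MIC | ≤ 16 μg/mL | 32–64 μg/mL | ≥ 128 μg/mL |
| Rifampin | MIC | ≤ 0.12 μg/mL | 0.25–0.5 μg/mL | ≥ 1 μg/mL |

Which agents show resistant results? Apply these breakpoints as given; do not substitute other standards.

oxacillin, levofloxacin, amoxicillin-clavulanate

Oxacillin: 256 μg/mL is ≥ 128 μg/mL — Resistant
Levofloxacin (256 μg/mL) ≥ 128 μg/mL → R
Ciprofloxacin 1 μg/mL: = 1 μg/mL → Intermediate
Rifampin 0.5 μg/mL: in 0.25–0.5 μg/mL — intermediate
Amoxicillin-clavulanate (64 μg/mL) ≥ 4 μg/mL — resistant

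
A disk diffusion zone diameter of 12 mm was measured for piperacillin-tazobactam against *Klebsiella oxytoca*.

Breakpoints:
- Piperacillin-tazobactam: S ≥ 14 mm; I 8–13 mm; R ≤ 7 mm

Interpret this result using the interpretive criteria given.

Piperacillin-tazobactam: 12 mm is in 8–13 mm — Intermediate

I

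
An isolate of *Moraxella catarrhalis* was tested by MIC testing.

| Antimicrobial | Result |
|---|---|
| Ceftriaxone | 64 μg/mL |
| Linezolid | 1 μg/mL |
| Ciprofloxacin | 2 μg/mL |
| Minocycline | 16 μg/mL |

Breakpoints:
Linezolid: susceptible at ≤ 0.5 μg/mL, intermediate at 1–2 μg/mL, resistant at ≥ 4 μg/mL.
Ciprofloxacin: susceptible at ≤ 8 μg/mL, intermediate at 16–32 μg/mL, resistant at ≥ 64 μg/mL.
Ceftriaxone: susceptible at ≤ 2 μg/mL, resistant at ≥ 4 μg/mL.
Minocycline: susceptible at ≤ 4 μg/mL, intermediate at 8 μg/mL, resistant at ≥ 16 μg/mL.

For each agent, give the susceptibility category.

Ceftriaxone (64 μg/mL) ≥ 4 μg/mL ⇒ Resistant
Linezolid (1 μg/mL) in 1–2 μg/mL — intermediate
Ciprofloxacin: 2 μg/mL is ≤ 8 μg/mL → Susceptible
Minocycline (16 μg/mL) ≥ 16 μg/mL — Resistant

R, I, S, R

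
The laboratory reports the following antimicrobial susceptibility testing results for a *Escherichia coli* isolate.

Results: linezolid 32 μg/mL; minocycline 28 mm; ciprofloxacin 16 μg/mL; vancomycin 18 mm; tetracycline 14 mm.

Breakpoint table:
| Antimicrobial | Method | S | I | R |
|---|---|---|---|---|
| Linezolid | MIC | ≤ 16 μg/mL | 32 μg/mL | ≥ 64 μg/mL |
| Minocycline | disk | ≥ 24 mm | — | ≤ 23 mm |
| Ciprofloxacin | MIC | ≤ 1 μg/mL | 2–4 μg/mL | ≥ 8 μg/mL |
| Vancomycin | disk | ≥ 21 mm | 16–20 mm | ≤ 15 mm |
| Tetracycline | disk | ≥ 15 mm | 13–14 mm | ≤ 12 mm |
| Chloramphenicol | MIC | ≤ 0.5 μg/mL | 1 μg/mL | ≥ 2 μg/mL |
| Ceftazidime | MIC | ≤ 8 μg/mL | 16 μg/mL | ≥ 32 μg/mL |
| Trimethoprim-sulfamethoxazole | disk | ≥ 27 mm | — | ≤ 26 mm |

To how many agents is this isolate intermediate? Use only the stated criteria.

Linezolid 32 μg/mL: = 32 μg/mL ⇒ intermediate
Minocycline: 28 mm is ≥ 24 mm → susceptible
Ciprofloxacin 16 μg/mL: ≥ 8 μg/mL → Resistant
Vancomycin (18 mm) in 16–20 mm → intermediate
Tetracycline 14 mm: in 13–14 mm — intermediate
Intermediate: 3

3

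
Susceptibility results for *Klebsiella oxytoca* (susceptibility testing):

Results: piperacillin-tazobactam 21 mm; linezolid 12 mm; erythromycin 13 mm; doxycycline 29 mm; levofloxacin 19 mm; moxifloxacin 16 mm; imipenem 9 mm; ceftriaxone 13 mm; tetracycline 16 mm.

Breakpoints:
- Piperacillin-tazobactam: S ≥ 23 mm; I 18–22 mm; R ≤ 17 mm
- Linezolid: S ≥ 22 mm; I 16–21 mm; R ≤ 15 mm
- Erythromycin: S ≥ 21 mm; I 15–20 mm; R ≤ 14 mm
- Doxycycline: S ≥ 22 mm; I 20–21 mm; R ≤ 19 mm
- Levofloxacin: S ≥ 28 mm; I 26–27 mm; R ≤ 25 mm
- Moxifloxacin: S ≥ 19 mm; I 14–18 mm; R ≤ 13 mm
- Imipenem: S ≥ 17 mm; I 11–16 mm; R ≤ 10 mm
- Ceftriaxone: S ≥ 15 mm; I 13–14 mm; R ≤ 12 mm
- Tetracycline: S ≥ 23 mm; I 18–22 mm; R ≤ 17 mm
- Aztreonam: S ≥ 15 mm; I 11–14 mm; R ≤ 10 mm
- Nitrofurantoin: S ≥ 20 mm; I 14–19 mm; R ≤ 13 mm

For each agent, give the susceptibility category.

I, R, R, S, R, I, R, I, R

Piperacillin-tazobactam: 21 mm is in 18–22 mm ⇒ intermediate
Linezolid 12 mm: ≤ 15 mm → resistant
Erythromycin (13 mm) ≤ 14 mm — R
Doxycycline (29 mm) ≥ 22 mm ⇒ Susceptible
Levofloxacin 19 mm: ≤ 25 mm ⇒ R
Moxifloxacin: 16 mm is in 14–18 mm — intermediate
Imipenem: 9 mm is ≤ 10 mm → Resistant
Ceftriaxone: 13 mm is in 13–14 mm ⇒ intermediate
Tetracycline 16 mm: ≤ 17 mm ⇒ resistant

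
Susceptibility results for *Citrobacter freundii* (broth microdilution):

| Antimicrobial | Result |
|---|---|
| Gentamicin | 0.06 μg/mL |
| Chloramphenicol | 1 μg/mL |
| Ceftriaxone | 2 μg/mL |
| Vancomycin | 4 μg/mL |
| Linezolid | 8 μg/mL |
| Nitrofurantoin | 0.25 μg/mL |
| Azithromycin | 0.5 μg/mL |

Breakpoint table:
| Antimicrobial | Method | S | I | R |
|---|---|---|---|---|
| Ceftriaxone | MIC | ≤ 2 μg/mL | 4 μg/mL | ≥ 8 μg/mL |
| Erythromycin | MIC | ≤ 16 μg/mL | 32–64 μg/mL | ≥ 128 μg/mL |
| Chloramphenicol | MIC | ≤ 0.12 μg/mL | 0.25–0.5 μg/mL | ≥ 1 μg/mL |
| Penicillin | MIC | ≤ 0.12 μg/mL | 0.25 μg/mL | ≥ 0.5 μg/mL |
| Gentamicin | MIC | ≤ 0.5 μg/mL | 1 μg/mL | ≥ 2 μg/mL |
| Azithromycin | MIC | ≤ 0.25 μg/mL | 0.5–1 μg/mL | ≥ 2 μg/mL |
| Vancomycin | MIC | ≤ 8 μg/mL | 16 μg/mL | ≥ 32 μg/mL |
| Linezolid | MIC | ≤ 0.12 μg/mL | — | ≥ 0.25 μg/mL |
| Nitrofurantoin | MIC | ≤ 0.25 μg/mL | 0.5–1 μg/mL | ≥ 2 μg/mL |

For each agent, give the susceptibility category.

S, R, S, S, R, S, I

Gentamicin (0.06 μg/mL) ≤ 0.5 μg/mL → Susceptible
Chloramphenicol: 1 μg/mL is ≥ 1 μg/mL — R
Ceftriaxone (2 μg/mL) ≤ 2 μg/mL → S
Vancomycin (4 μg/mL) ≤ 8 μg/mL → Susceptible
Linezolid: 8 μg/mL is ≥ 0.25 μg/mL — R
Nitrofurantoin 0.25 μg/mL: ≤ 0.25 μg/mL ⇒ Susceptible
Azithromycin (0.5 μg/mL) in 0.5–1 μg/mL — Intermediate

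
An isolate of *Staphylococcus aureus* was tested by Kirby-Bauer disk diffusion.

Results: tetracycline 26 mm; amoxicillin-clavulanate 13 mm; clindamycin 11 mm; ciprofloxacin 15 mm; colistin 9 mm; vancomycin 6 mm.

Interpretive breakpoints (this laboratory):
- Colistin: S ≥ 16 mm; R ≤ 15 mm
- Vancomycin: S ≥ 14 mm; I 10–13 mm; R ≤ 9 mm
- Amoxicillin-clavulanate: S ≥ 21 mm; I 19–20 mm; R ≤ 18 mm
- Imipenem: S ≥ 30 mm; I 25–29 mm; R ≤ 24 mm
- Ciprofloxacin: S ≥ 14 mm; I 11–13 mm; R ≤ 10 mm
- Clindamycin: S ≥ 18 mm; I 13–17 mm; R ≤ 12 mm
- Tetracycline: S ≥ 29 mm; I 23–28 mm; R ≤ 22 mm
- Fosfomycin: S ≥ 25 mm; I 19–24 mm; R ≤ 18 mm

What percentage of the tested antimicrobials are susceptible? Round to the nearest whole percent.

Tetracycline (26 mm) in 23–28 mm — I
Amoxicillin-clavulanate: 13 mm is ≤ 18 mm → resistant
Clindamycin (11 mm) ≤ 12 mm — R
Ciprofloxacin (15 mm) ≥ 14 mm — S
Colistin 9 mm: ≤ 15 mm → R
Vancomycin (6 mm) ≤ 9 mm — R
Susceptible: 1/6

17%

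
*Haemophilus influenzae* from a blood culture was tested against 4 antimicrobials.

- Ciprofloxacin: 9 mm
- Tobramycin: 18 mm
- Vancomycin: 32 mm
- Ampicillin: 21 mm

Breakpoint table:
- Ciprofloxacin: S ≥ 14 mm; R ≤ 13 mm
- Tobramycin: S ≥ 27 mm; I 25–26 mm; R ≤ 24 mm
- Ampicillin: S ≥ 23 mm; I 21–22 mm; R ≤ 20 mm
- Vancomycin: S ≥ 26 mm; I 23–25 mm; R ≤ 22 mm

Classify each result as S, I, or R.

R, R, S, I

Ciprofloxacin: 9 mm is ≤ 13 mm ⇒ R
Tobramycin: 18 mm is ≤ 24 mm → resistant
Vancomycin 32 mm: ≥ 26 mm ⇒ S
Ampicillin (21 mm) in 21–22 mm — Intermediate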